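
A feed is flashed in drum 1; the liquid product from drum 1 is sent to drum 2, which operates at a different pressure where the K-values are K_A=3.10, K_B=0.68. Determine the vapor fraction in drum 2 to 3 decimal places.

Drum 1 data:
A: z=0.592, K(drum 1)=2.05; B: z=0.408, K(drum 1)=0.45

Drum 1:
Rachford–Rice: g(ψ₁) = Σ zᵢ(Kᵢ−1)/(1+ψ₁(Kᵢ−1)) = 0.
Feasibility: ΣzᵢKᵢ = 1.397, Σzᵢ/Kᵢ = 1.195 — both > 1, two phases present.
Binary case is linear: z₁(K₁−1)(1+ψ₁(K₂−1)) + z₂(K₂−1)(1+ψ₁(K₁−1)) = 0
⇒ ψ₁ = [z₁(K₁−1)+z₂(K₂−1)] / [−(K₁−1)(K₂−1)] = 0.3972/0.5775 = 0.688
Drum-1 compositions:
  A: x = 0.344, y = 0.705
  B: x = 0.656, y = 0.295
Drum-2 feed = drum-1 liquid: z₂ = (0.3438, 0.6562).
Drum 2:
Let ψ₂ = V/F and solve Σ zᵢ(Kᵢ−1)/(1+ψ₂(Kᵢ−1)) = 0.
Check two-phase: ΣzᵢKᵢ = 1.512 > 1 and Σzᵢ/Kᵢ = 1.076 > 1, so g(0) = 0.512 > 0 and g(1) = -0.076 < 0.
Binary case is linear: z₁(K₁−1)(1+ψ₂(K₂−1)) + z₂(K₂−1)(1+ψ₂(K₁−1)) = 0
⇒ ψ₂ = [z₁(K₁−1)+z₂(K₂−1)] / [−(K₁−1)(K₂−1)] = 0.5119/0.6720 = 0.762
  A: x = 0.132, y = 0.410
  B: x = 0.868, y = 0.590

V/F (drum 2) = 0.762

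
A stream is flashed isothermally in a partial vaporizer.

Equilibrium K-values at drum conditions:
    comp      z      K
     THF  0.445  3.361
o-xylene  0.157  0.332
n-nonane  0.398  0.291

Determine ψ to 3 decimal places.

Let ψ = V/F and solve Σ zᵢ(Kᵢ−1)/(1+ψ(Kᵢ−1)) = 0.
Check two-phase: ΣzᵢKᵢ = 1.664 > 1 and Σzᵢ/Kᵢ = 1.973 > 1, so g(0) = 0.664 > 0 and g(1) = -0.973 < 0.
Newton–Raphson from ψ = 0.5:
  ψ = 0.500: g = -0.1128, g' = -1.160 → ψ = 0.403
Converged at ψ = 0.403.

ψ = 0.403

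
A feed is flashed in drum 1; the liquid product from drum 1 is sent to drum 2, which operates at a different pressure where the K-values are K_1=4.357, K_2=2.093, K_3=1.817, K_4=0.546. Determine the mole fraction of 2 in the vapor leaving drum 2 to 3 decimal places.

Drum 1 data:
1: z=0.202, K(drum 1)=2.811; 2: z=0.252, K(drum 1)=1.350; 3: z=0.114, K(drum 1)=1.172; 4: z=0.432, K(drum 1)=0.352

Drum 1:
Rachford–Rice: g(ψ₁) = Σ zᵢ(Kᵢ−1)/(1+ψ₁(Kᵢ−1)) = 0.
Check two-phase: ΣzᵢKᵢ = 1.194 > 1 and Σzᵢ/Kᵢ = 1.583 > 1, so g(0) = 0.194 > 0 and g(1) = -0.583 < 0.
Newton–Raphson from ψ₁ = 0.5:
  ψ₁ = 0.500: g = -0.1290, g' = -0.605 → ψ₁ = 0.287
  ψ₁ = 0.287: g = -0.0041, g' = -0.589 → ψ₁ = 0.280
Converged at ψ₁ = 0.280.
Drum-1 compositions:
  1: x = 0.134, y = 0.377
  2: x = 0.230, y = 0.310
  3: x = 0.109, y = 0.127
  4: x = 0.528, y = 0.186
Drum-2 feed = drum-1 liquid: z₂ = (0.1341, 0.2295, 0.1088, 0.5276).
Drum 2:
Let ψ₂ = V/F and solve Σ zᵢ(Kᵢ−1)/(1+ψ₂(Kᵢ−1)) = 0.
Feasibility: ΣzᵢKᵢ = 1.550, Σzᵢ/Kᵢ = 1.167 — both > 1, two phases present.
Newton–Raphson from ψ₂ = 0.5:
  ψ₂ = 0.500: g = 0.0835, g' = -0.544 → ψ₂ = 0.654
  ψ₂ = 0.654: g = 0.0046, g' = -0.492 → ψ₂ = 0.663
Converged at ψ₂ = 0.663.
  1: x = 0.042, y = 0.181
  2: x = 0.133, y = 0.279
  3: x = 0.071, y = 0.128
  4: x = 0.755, y = 0.412

y_2 (drum 2) = 0.279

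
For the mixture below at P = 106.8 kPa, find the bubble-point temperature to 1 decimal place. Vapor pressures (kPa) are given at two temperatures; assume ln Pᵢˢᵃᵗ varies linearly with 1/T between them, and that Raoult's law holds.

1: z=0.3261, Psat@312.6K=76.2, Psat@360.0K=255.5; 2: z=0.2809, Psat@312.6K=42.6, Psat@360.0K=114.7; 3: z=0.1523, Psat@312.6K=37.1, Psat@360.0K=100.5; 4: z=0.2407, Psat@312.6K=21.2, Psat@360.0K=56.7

T = 345.8 K

Bubble-point temperature: ΣzᵢPᵢˢᵃᵗ(T) = P. Interpolate ln Pᵢˢᵃᵗ = aᵢ + bᵢ/T.
  T = 312.6 K: ΣzᵢPᵢˢᵃᵗ = 47.57 kPa
  T = 360.0 K: ΣzᵢPᵢˢᵃᵗ = 144.49 kPa
  T = 336.3 K: ΣzᵢPᵢˢᵃᵗ = 86.09 kPa
  T = 348.1 K: ΣzᵢPᵢˢᵃᵗ = 112.36 kPa
  T = 342.2 K: ΣzᵢPᵢˢᵃᵗ = 98.57 kPa
  T = 345.1 K: ΣzᵢPᵢˢᵃᵗ = 105.18 kPa
  T = 346.6 K: ΣzᵢPᵢˢᵃᵗ = 108.72 kPa
Interpolating between 345.1 K and 346.6 K gives T ≈ 345.8 K.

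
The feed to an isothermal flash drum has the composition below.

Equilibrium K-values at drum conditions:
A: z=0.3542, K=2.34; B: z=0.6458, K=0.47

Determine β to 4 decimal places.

Iterate (Newton) starting at β = 0.57:
  β = 0.5700: g = -0.22134, g' = -0.5769 → β = 0.1863
  β = 0.1863: g = 0.00003, g' = -0.6306 → β = 0.1864
Converged at β = 0.1864.

β = 0.1864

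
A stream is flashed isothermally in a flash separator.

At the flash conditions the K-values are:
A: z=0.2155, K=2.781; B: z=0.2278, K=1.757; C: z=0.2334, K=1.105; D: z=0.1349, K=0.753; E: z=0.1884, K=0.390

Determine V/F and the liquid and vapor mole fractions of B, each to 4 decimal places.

V/F = 0.8484, x_B = 0.1387, y_B = 0.2437

Iterate (Newton) starting at V/F = 0.5:
  V/F = 0.5000: g = 0.14802, g' = -0.4181 → V/F = 0.8540
  V/F = 0.8540: g = -0.00266, g' = -0.4766 → V/F = 0.8484
Converged at V/F = 0.8484.
Compositions from xᵢ = zᵢ/(1+V/F(Kᵢ−1)), yᵢ = Kᵢxᵢ:
  A: x = 0.0858, y = 0.2387
  B: x = 0.1387, y = 0.2437
  C: x = 0.2143, y = 0.2368
  D: x = 0.1707, y = 0.1285
  E: x = 0.3905, y = 0.1523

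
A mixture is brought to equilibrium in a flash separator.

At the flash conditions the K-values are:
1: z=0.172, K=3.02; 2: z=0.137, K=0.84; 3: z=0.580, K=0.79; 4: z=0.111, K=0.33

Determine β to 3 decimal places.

Newton–Raphson from β = 0.5:
  β = 0.500: g = -0.0989, g' = -0.322 → β = 0.193
  β = 0.193: g = 0.0149, g' = -0.460 → β = 0.226
  β = 0.226: g = 0.0005, g' = -0.432 → β = 0.227
Converged at β = 0.227.

β = 0.227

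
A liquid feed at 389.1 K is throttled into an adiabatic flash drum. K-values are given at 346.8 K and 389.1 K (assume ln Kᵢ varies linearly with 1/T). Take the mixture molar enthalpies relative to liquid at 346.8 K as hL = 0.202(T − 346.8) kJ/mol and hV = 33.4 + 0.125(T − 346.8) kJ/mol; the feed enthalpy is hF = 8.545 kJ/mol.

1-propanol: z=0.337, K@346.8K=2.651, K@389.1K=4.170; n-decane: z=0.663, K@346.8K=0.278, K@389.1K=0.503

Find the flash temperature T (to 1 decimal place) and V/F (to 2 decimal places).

Adiabatic flash: solve Rachford–Rice at each trial T, then check hF = ψ·hV(T) + (1−ψ)·hL(T).
  T = 346.8 K: K = (2.651, 0.278), RR gives ψ = 0.065, H_out = 2.177 kJ/mol
  T = 389.1 K: K = (4.170, 0.503), RR gives ψ = 0.469, H_out = 22.679 kJ/mol
  T = 368.0 K: K = (3.370, 0.381), RR gives ψ = 0.264, H_out = 12.681 kJ/mol
  T = 357.4 K: K = (3.000, 0.327), RR gives ψ = 0.169, H_out = 7.650 kJ/mol
  T = 362.7 K: K = (3.182, 0.353), RR gives ψ = 0.217, H_out = 10.198 kJ/mol
  T = 360.0 K: K = (3.089, 0.340), RR gives ψ = 0.193, H_out = 8.911 kJ/mol
  T = 358.7 K: K = (3.044, 0.333), RR gives ψ = 0.181, H_out = 8.283 kJ/mol
Linear interpolation between T = 358.7 (H_out = 8.283) and T = 360.0 (H_out = 8.911) on hF = 8.545 gives T ≈ 359.2 K, at which ψ = 0.19.

T = 359.2 K, V/F = 0.19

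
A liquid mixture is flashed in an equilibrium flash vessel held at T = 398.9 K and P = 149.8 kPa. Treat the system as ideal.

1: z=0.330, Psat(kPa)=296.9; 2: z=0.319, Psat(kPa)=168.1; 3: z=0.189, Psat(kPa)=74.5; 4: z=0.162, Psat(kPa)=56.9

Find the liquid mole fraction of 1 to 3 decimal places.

x_1 = 0.229

Raoult's law: Kᵢ = Pᵢˢᵃᵗ/P = Pᵢˢᵃᵗ/149.8.
  K_1 = 296.9/149.8 = 1.98198, K_2 = 168.1/149.8 = 1.12216, K_3 = 74.5/149.8 = 0.49733, K_4 = 56.9/149.8 = 0.37984
Newton–Raphson from V/F = 0.5:
  V/F = 0.500: g = -0.0185, g' = -0.363 → V/F = 0.449
Converged at V/F = 0.449.
Compositions from xᵢ = zᵢ/(1+V/F(Kᵢ−1)), yᵢ = Kᵢxᵢ:
  1: x = 0.229, y = 0.454
  2: x = 0.302, y = 0.339
  3: x = 0.244, y = 0.121
  4: x = 0.224, y = 0.085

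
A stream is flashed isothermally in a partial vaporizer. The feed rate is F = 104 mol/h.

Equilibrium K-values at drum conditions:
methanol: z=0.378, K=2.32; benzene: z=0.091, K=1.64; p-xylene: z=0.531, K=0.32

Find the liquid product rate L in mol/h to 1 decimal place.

L = 79.3 mol/h

Rachford–Rice: g(ψ) = Σ zᵢ(Kᵢ−1)/(1+ψ(Kᵢ−1)) = 0.
Check two-phase: ΣzᵢKᵢ = 1.196 > 1 and Σzᵢ/Kᵢ = 1.878 > 1, so g(0) = 0.196 > 0 and g(1) = -0.878 < 0.
Newton iteration, ψ⁰ = 0.5:
  ψ = 0.500: g = -0.2024, g' = -0.824 → ψ = 0.254
  ψ = 0.254: g = -0.0130, g' = -0.756 → ψ = 0.237
Converged at ψ = 0.237.
Then V = ψ·F = 0.2372·104 = 24.7 mol/h and L = F − V = 79.3 mol/h.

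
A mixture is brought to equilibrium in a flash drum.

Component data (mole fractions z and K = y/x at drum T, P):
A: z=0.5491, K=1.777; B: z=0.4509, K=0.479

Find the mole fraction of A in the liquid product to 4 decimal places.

x_A = 0.4014

Material balance + equilibrium reduce to Σ zᵢ(Kᵢ−1)/(1+V/F(Kᵢ−1)) = 0.
Feasibility: ΣzᵢKᵢ = 1.1917, Σzᵢ/Kᵢ = 1.2503 — both > 1, two phases present.
Binary case is linear: z₁(K₁−1)(1+V/F(K₂−1)) + z₂(K₂−1)(1+V/F(K₁−1)) = 0
⇒ V/F = [z₁(K₁−1)+z₂(K₂−1)] / [−(K₁−1)(K₂−1)] = 0.19173/0.40482 = 0.4736
Compositions from xᵢ = zᵢ/(1+V/F(Kᵢ−1)), yᵢ = Kᵢxᵢ:
  A: x = 0.4014, y = 0.7133
  B: x = 0.5986, y = 0.2867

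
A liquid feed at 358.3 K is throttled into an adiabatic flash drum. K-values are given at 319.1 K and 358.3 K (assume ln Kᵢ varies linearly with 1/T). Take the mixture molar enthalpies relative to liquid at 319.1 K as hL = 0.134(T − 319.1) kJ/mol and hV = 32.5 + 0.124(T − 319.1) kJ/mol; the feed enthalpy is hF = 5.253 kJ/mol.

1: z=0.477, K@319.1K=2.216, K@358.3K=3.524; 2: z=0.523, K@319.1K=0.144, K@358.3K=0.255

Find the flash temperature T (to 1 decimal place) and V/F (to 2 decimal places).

T = 321.3 K, V/F = 0.15

Adiabatic flash: solve Rachford–Rice at each trial T, then check hF = ψ·hV(T) + (1−ψ)·hL(T).
  T = 319.1 K: K = (2.216, 0.144), RR gives ψ = 0.127, H_out = 4.132 kJ/mol
  T = 358.3 K: K = (3.524, 0.255), RR gives ψ = 0.433, H_out = 19.157 kJ/mol
  T = 338.7 K: K = (2.832, 0.195), RR gives ψ = 0.307, H_out = 12.543 kJ/mol
  T = 328.9 K: K = (2.514, 0.168), RR gives ψ = 0.228, H_out = 8.705 kJ/mol
  T = 324.0 K: K = (2.363, 0.156), RR gives ψ = 0.181, H_out = 6.539 kJ/mol
  T = 321.6 K: K = (2.290, 0.150), RR gives ψ = 0.156, H_out = 5.395 kJ/mol
  T = 320.4 K: K = (2.254, 0.147), RR gives ψ = 0.142, H_out = 4.799 kJ/mol
Linear interpolation between T = 320.4 (H_out = 4.799) and T = 321.6 (H_out = 5.395) on hF = 5.253 gives T ≈ 321.3 K, at which ψ = 0.15.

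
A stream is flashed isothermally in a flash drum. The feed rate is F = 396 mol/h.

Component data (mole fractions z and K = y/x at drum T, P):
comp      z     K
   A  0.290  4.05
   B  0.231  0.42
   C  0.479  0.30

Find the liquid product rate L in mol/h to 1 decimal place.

Newton–Raphson from ψ = 0.69:
  ψ = 0.690: g = -0.5870, g' = -1.374 → ψ = 0.263
  ψ = 0.263: g = -0.0780, g' = -1.292 → ψ = 0.202
  ψ = 0.202: g = 0.0044, g' = -1.450 → ψ = 0.205
Converged at ψ = 0.205.
Then V = ψ·F = 0.2055·396 = 81.4 mol/h and L = F − V = 314.6 mol/h.

L = 314.6 mol/h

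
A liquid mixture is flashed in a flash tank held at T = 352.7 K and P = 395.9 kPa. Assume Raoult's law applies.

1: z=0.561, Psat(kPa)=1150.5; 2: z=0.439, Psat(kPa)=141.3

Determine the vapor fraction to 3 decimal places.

Raoult's law: Kᵢ = Pᵢˢᵃᵗ/P = Pᵢˢᵃᵗ/395.9.
  K_1 = 1150.5/395.9 = 2.90604, K_2 = 141.3/395.9 = 0.35691
Let ψ = V/F and solve Σ zᵢ(Kᵢ−1)/(1+ψ(Kᵢ−1)) = 0.
g(0) = ΣzᵢKᵢ − 1 = 0.787 and g(1) = 1 − Σzᵢ/Kᵢ = -0.423, so a root lies in (0, 1).
Binary case is linear: z₁(K₁−1)(1+ψ(K₂−1)) + z₂(K₂−1)(1+ψ(K₁−1)) = 0
⇒ ψ = [z₁(K₁−1)+z₂(K₂−1)] / [−(K₁−1)(K₂−1)] = 0.7870/1.2258 = 0.642

ψ = 0.642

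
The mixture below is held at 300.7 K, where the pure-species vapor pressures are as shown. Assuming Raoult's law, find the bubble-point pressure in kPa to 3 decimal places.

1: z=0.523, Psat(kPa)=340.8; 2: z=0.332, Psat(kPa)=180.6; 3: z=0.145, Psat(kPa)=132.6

Pbub = 257.425 kPa

At the bubble point ψ → 0, so ΣzᵢKᵢ = 1 with Kᵢ = Pᵢˢᵃᵗ/P ⇒ P = ΣzᵢPᵢˢᵃᵗ.
P = 0.523·340.8 + 0.332·180.6 + 0.145·132.6 = 257.425 kPa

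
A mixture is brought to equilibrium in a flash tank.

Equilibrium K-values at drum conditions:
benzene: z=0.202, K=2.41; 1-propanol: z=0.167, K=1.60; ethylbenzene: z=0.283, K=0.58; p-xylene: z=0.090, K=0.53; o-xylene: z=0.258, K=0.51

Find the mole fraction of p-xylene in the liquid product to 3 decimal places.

x_p-xylene = 0.099

Let ψ = V/F and solve Σ zᵢ(Kᵢ−1)/(1+ψ(Kᵢ−1)) = 0.
Feasibility: ΣzᵢKᵢ = 1.097, Σzᵢ/Kᵢ = 1.352 — both > 1, two phases present.
Newton–Raphson from ψ = 0.48:
  ψ = 0.480: g = -0.1211, g' = -0.396 → ψ = 0.174
  ψ = 0.174: g = 0.0067, g' = -0.464 → ψ = 0.189
Converged at ψ = 0.189.
Compositions from xᵢ = zᵢ/(1+ψ(Kᵢ−1)), yᵢ = Kᵢxᵢ:
  benzene: x = 0.159, y = 0.384
  1-propanol: x = 0.150, y = 0.240
  ethylbenzene: x = 0.307, y = 0.178
  p-xylene: x = 0.099, y = 0.052
  o-xylene: x = 0.284, y = 0.145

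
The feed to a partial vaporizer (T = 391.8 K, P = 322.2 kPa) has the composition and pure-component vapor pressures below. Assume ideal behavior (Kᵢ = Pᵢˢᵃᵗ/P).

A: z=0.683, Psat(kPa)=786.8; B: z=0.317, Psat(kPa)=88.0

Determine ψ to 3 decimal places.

Raoult's law: Kᵢ = Pᵢˢᵃᵗ/P = Pᵢˢᵃᵗ/322.2.
  K_A = 786.8/322.2 = 2.44196, K_B = 88.0/322.2 = 0.27312
Material balance + equilibrium reduce to Σ zᵢ(Kᵢ−1)/(1+ψ(Kᵢ−1)) = 0.
Feasibility: ΣzᵢKᵢ = 1.754, Σzᵢ/Kᵢ = 1.440 — both > 1, two phases present.
Binary case is linear: z₁(K₁−1)(1+ψ(K₂−1)) + z₂(K₂−1)(1+ψ(K₁−1)) = 0
⇒ ψ = [z₁(K₁−1)+z₂(K₂−1)] / [−(K₁−1)(K₂−1)] = 0.7544/1.0481 = 0.720

ψ = 0.720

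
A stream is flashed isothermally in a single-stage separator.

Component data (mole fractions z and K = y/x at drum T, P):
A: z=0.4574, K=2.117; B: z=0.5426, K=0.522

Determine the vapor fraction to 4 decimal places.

ψ = 0.4711

Newton–Raphson from ψ = 0.52:
  ψ = 0.5200: g = -0.02196, g' = -0.4479 → ψ = 0.4710
  ψ = 0.4710: g = 0.00008, g' = -0.4515 → ψ = 0.4711
Converged at ψ = 0.4711.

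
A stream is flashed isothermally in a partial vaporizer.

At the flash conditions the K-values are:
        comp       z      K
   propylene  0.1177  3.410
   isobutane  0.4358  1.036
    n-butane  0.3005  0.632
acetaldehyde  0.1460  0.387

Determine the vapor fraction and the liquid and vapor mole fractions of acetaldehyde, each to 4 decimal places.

Material balance + equilibrium reduce to Σ zᵢ(Kᵢ−1)/(1+ψ(Kᵢ−1)) = 0.
Feasibility: ΣzᵢKᵢ = 1.0993, Σzᵢ/Kᵢ = 1.3079 — both > 1, two phases present.
Newton iteration, ψ⁰ = 0.43:
  ψ = 0.4300: g = -0.09816, g' = -0.3240 → ψ = 0.1271
  ψ = 0.1271: g = 0.01971, g' = -0.5105 → ψ = 0.1657
  ψ = 0.1657: g = 0.00094, g' = -0.4638 → ψ = 0.1677
Converged at ψ = 0.1677.
Compositions from xᵢ = zᵢ/(1+ψ(Kᵢ−1)), yᵢ = Kᵢxᵢ:
  propylene: x = 0.0838, y = 0.2858
  isobutane: x = 0.4332, y = 0.4488
  n-butane: x = 0.3203, y = 0.2024
  acetaldehyde: x = 0.1627, y = 0.0630

ψ = 0.1677, x_acetaldehyde = 0.1627, y_acetaldehyde = 0.0630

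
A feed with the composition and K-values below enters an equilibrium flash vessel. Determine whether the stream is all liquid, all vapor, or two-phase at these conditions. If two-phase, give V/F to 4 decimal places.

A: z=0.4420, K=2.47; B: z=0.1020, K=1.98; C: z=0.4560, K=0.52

two-phase, V/F = 0.7986

ΣzᵢKᵢ = 1.5308; Σzᵢ/Kᵢ = 1.1074.
Both exceed 1, so a two-phase solution exists.
Newton iteration, ψ⁰ = 0.36:
  ψ = 0.3600: g = 0.23418, g' = -0.6155 → ψ = 0.7405
  ψ = 0.7405: g = 0.02946, g' = -0.5047 → ψ = 0.7988
  ψ = 0.7988: g = -0.00010, g' = -0.5092 → ψ = 0.7986
Converged at ψ = 0.7986.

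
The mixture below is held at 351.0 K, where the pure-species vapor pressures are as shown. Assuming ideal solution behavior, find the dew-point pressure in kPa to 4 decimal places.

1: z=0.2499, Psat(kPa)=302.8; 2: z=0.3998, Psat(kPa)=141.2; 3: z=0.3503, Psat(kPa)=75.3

Pdew = 120.3543 kPa

At the dew point ψ → 1, so Σzᵢ/Kᵢ = 1 with Kᵢ = Pᵢˢᵃᵗ/P ⇒ 1/P = Σzᵢ/Pᵢˢᵃᵗ.
1/P = 0.2499/302.8 + 0.3998/141.2 + 0.3503/75.3 = 0.0083088 ⇒ P = 120.3543 kPa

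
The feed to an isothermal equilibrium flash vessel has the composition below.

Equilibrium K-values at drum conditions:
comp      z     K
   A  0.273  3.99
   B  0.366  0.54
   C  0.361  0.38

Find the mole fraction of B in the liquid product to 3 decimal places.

Rachford–Rice: g(β) = Σ zᵢ(Kᵢ−1)/(1+β(Kᵢ−1)) = 0.
g(0) = ΣzᵢKᵢ − 1 = 0.424 and g(1) = 1 − Σzᵢ/Kᵢ = -0.696, so a root lies in (0, 1).
Newton–Raphson from β = 0.5:
  β = 0.500: g = -0.2159, g' = -0.814 → β = 0.235
  β = 0.235: g = 0.0288, g' = -1.130 → β = 0.260
  β = 0.260: g = 0.0008, g' = -1.069 → β = 0.261
Converged at β = 0.261.
Compositions from xᵢ = zᵢ/(1+β(Kᵢ−1)), yᵢ = Kᵢxᵢ:
  A: x = 0.153, y = 0.612
  B: x = 0.416, y = 0.225
  C: x = 0.431, y = 0.164

x_B = 0.416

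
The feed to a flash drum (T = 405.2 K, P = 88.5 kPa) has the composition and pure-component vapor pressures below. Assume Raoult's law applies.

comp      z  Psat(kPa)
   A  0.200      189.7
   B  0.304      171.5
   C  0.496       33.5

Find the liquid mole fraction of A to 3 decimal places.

x_A = 0.146

Raoult's law: Kᵢ = Pᵢˢᵃᵗ/P = Pᵢˢᵃᵗ/88.5.
  K_A = 189.7/88.5 = 2.14350, K_B = 171.5/88.5 = 1.93785, K_C = 33.5/88.5 = 0.37853
Newton–Raphson from ψ = 0.5:
  ψ = 0.500: g = -0.1076, g' = -0.633 → ψ = 0.330
  ψ = 0.330: g = -0.0040, g' = -0.597 → ψ = 0.323
Converged at ψ = 0.323.
Compositions from xᵢ = zᵢ/(1+ψ(Kᵢ−1)), yᵢ = Kᵢxᵢ:
  A: x = 0.146, y = 0.313
  B: x = 0.233, y = 0.452
  C: x = 0.621, y = 0.235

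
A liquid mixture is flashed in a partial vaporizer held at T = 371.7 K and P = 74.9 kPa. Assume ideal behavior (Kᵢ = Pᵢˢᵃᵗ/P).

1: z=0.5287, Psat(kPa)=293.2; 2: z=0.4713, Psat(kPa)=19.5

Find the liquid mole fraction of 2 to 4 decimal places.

Raoult's law: Kᵢ = Pᵢˢᵃᵗ/P = Pᵢˢᵃᵗ/74.9.
  K_1 = 293.2/74.9 = 3.914553, K_2 = 19.5/74.9 = 0.260347
Binary case is linear: z₁(K₁−1)(1+V/F(K₂−1)) + z₂(K₂−1)(1+V/F(K₁−1)) = 0
⇒ V/F = [z₁(K₁−1)+z₂(K₂−1)] / [−(K₁−1)(K₂−1)] = 1.19233/2.15576 = 0.5531
Compositions from xᵢ = zᵢ/(1+V/F(Kᵢ−1)), yᵢ = Kᵢxᵢ:
  1: x = 0.2024, y = 0.7924
  2: x = 0.7976, y = 0.2076

x_2 = 0.7976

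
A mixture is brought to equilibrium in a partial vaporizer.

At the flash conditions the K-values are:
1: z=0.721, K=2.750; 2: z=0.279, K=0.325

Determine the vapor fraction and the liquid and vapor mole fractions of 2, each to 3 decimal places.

ψ = 0.909, x_2 = 0.722, y_2 = 0.235

Rachford–Rice: g(ψ) = Σ zᵢ(Kᵢ−1)/(1+ψ(Kᵢ−1)) = 0.
Feasibility: ΣzᵢKᵢ = 2.073, Σzᵢ/Kᵢ = 1.121 — both > 1, two phases present.
Binary case is linear: z₁(K₁−1)(1+ψ(K₂−1)) + z₂(K₂−1)(1+ψ(K₁−1)) = 0
⇒ ψ = [z₁(K₁−1)+z₂(K₂−1)] / [−(K₁−1)(K₂−1)] = 1.0734/1.1813 = 0.909
Compositions from xᵢ = zᵢ/(1+ψ(Kᵢ−1)), yᵢ = Kᵢxᵢ:
  1: x = 0.278, y = 0.765
  2: x = 0.722, y = 0.235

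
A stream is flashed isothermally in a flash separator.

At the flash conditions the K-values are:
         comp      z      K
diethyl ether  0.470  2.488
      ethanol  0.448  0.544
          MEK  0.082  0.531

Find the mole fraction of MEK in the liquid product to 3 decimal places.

x_MEK = 0.120

Material balance + equilibrium reduce to Σ zᵢ(Kᵢ−1)/(1+ψ(Kᵢ−1)) = 0.
Feasibility: ΣzᵢKᵢ = 1.457, Σzᵢ/Kᵢ = 1.167 — both > 1, two phases present.
Newton–Raphson from ψ = 0.5:
  ψ = 0.500: g = 0.0861, g' = -0.529 → ψ = 0.663
  ψ = 0.663: g = 0.0035, g' = -0.493 → ψ = 0.670
Converged at ψ = 0.670.
Compositions from xᵢ = zᵢ/(1+ψ(Kᵢ−1)), yᵢ = Kᵢxᵢ:
  diethyl ether: x = 0.235, y = 0.586
  ethanol: x = 0.645, y = 0.351
  MEK: x = 0.120, y = 0.063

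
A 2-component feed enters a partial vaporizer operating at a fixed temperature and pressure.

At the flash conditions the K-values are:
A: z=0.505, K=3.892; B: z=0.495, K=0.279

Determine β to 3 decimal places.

Let β = V/F and solve Σ zᵢ(Kᵢ−1)/(1+β(Kᵢ−1)) = 0.
Check two-phase: ΣzᵢKᵢ = 2.104 > 1 and Σzᵢ/Kᵢ = 1.904 > 1, so g(0) = 1.104 > 0 and g(1) = -0.904 < 0.
Iterate (Newton) starting at β = 0.5:
  β = 0.500: g = 0.0390, g' = -1.335 → β = 0.529
Converged at β = 0.529.

β = 0.529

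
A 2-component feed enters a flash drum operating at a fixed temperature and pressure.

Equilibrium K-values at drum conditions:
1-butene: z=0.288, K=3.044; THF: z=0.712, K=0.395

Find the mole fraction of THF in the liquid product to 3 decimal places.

x_THF = 0.772

Material balance + equilibrium reduce to Σ zᵢ(Kᵢ−1)/(1+β(Kᵢ−1)) = 0.
Check two-phase: ΣzᵢKᵢ = 1.158 > 1 and Σzᵢ/Kᵢ = 1.897 > 1, so g(0) = 0.158 > 0 and g(1) = -0.897 < 0.
Binary case is linear: z₁(K₁−1)(1+β(K₂−1)) + z₂(K₂−1)(1+β(K₁−1)) = 0
⇒ β = [z₁(K₁−1)+z₂(K₂−1)] / [−(K₁−1)(K₂−1)] = 0.1579/1.2366 = 0.128
Compositions from xᵢ = zᵢ/(1+β(Kᵢ−1)), yᵢ = Kᵢxᵢ:
  1-butene: x = 0.228, y = 0.695
  THF: x = 0.772, y = 0.305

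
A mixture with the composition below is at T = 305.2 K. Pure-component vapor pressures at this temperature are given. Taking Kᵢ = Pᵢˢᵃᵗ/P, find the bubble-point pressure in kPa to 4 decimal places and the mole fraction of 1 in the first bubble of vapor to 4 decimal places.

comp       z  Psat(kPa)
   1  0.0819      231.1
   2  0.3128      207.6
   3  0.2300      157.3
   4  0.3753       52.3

At the bubble point ψ → 0, so ΣzᵢKᵢ = 1 with Kᵢ = Pᵢˢᵃᵗ/P ⇒ P = ΣzᵢPᵢˢᵃᵗ.
P = 0.0819·231.1 + 0.3128·207.6 + 0.2300·157.3 + 0.3753·52.3 = 139.6716 kPa
yᵢ = zᵢPᵢˢᵃᵗ/P ⇒ y_1 = 0.0819·231.1/139.6716 = 0.1355

Pbub = 139.6716 kPa, y_1 = 0.1355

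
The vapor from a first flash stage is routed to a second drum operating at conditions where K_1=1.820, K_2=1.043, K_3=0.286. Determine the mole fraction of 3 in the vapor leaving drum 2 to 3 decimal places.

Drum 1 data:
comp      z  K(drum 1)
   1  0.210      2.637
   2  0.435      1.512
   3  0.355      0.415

Drum 1:
Let ψ₁ = V/F and solve Σ zᵢ(Kᵢ−1)/(1+ψ₁(Kᵢ−1)) = 0.
Check two-phase: ΣzᵢKᵢ = 1.359 > 1 and Σzᵢ/Kᵢ = 1.223 > 1, so g(0) = 0.359 > 0 and g(1) = -0.223 < 0.
Iterate (Newton) starting at ψ₁ = 0.51:
  ψ₁ = 0.510: g = 0.0680, g' = -0.486 → ψ₁ = 0.650
  ψ₁ = 0.650: g = -0.0014, g' = -0.513 → ψ₁ = 0.647
Converged at ψ₁ = 0.647.
Drum-1 compositions:
  1: x = 0.102, y = 0.269
  2: x = 0.327, y = 0.494
  3: x = 0.571, y = 0.237
Drum-2 feed = drum-1 vapor: z₂ = (0.2689, 0.4940, 0.2371).
Drum 2:
Material balance + equilibrium reduce to Σ zᵢ(Kᵢ−1)/(1+ψ₂(Kᵢ−1)) = 0.
Check two-phase: ΣzᵢKᵢ = 1.072 > 1 and Σzᵢ/Kᵢ = 1.450 > 1, so g(0) = 0.072 > 0 and g(1) = -0.450 < 0.
Newton iteration, ψ₂⁰ = 0.5:
  ψ₂ = 0.500: g = -0.0861, g' = -0.384 → ψ₂ = 0.276
  ψ₂ = 0.276: g = -0.0100, g' = -0.309 → ψ₂ = 0.243
Converged at ψ₂ = 0.243.
  1: x = 0.224, y = 0.408
  2: x = 0.489, y = 0.510
  3: x = 0.287, y = 0.082

y_3 (drum 2) = 0.082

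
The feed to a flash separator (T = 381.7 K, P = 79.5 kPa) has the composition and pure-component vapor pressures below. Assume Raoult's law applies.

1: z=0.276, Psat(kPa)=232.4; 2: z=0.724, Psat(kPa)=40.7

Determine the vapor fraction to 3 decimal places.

Raoult's law: Kᵢ = Pᵢˢᵃᵗ/P = Pᵢˢᵃᵗ/79.5.
  K_1 = 232.4/79.5 = 2.92327, K_2 = 40.7/79.5 = 0.51195
Material balance + equilibrium reduce to Σ zᵢ(Kᵢ−1)/(1+ψ(Kᵢ−1)) = 0.
g(0) = ΣzᵢKᵢ − 1 = 0.177 and g(1) = 1 − Σzᵢ/Kᵢ = -0.509, so a root lies in (0, 1).
Newton–Raphson from ψ = 0.5:
  ψ = 0.500: g = -0.1968, g' = -0.567 → ψ = 0.153
  ψ = 0.153: g = 0.0283, g' = -0.811 → ψ = 0.188
  ψ = 0.188: g = 0.0009, g' = -0.760 → ψ = 0.189
Converged at ψ = 0.189.

ψ = 0.189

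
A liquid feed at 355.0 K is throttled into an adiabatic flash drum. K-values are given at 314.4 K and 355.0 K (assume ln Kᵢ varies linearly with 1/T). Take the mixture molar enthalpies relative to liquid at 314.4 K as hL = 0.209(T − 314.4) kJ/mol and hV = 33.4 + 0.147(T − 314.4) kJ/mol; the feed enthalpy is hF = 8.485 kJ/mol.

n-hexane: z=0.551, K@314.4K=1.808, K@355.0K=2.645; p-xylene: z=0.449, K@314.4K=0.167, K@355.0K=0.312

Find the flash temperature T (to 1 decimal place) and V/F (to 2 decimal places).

Adiabatic flash: solve Rachford–Rice at each trial T, then check hF = ψ·hV(T) + (1−ψ)·hL(T).
  T = 314.4 K: K = (1.808, 0.167), RR gives ψ = 0.106, H_out = 3.533 kJ/mol
  T = 355.0 K: K = (2.645, 0.312), RR gives ψ = 0.528, H_out = 24.789 kJ/mol
  T = 334.7 K: K = (2.212, 0.233), RR gives ψ = 0.348, H_out = 15.416 kJ/mol
  T = 324.5 K: K = (2.005, 0.198), RR gives ψ = 0.240, H_out = 9.988 kJ/mol
  T = 319.4 K: K = (1.905, 0.182), RR gives ψ = 0.177, H_out = 6.909 kJ/mol
  T = 321.9 K: K = (1.954, 0.190), RR gives ψ = 0.209, H_out = 8.457 kJ/mol
  T = 323.2 K: K = (1.979, 0.194), RR gives ψ = 0.225, H_out = 9.232 kJ/mol
Linear interpolation between T = 321.9 (H_out = 8.457) and T = 323.2 (H_out = 9.232) on hF = 8.485 gives T ≈ 321.9 K, at which ψ = 0.21.

T = 321.9 K, V/F = 0.21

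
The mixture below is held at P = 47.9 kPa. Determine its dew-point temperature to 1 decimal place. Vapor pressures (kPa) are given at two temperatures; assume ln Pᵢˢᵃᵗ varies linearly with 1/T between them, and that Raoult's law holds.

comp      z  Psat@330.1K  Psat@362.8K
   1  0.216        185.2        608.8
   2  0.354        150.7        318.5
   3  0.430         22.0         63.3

Dew-point temperature: Σzᵢ·P/Pᵢˢᵃᵗ(T) = 1. Interpolate ln Pᵢˢᵃᵗ = aᵢ + bᵢ/T.
  T = 330.1 K: ΣzᵢP/Pᵢˢᵃᵗ = 1.1046
  T = 362.8 K: ΣzᵢP/Pᵢˢᵃᵗ = 0.3956
  T = 346.5 K: ΣzᵢP/Pᵢˢᵃᵗ = 0.6433
  T = 338.3 K: ΣzᵢP/Pᵢˢᵃᵗ = 0.8372
  T = 334.2 K: ΣzᵢP/Pᵢˢᵃᵗ = 0.9599
  T = 332.1 K: ΣzᵢP/Pᵢˢᵃᵗ = 1.0310
Interpolating between 332.1 K and 334.2 K gives T ≈ 333.0 K.

T = 333.0 K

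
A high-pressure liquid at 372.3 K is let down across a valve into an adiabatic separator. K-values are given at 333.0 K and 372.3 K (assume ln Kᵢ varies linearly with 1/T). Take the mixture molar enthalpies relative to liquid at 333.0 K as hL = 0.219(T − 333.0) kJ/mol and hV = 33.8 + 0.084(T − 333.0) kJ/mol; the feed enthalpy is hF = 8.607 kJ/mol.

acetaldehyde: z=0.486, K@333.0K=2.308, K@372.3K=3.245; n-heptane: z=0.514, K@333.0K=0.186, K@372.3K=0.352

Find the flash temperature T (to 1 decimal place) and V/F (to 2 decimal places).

T = 336.5 K, V/F = 0.24

Adiabatic flash: solve Rachford–Rice at each trial T, then check hF = ψ·hV(T) + (1−ψ)·hL(T).
  T = 333.0 K: K = (2.308, 0.186), RR gives ψ = 0.204, H_out = 6.898 kJ/mol
  T = 372.3 K: K = (3.245, 0.352), RR gives ψ = 0.521, H_out = 23.454 kJ/mol
  T = 352.6 K: K = (2.762, 0.260), RR gives ψ = 0.365, H_out = 15.670 kJ/mol
  T = 342.8 K: K = (2.531, 0.221), RR gives ψ = 0.288, H_out = 11.507 kJ/mol
  T = 337.9 K: K = (2.419, 0.203), RR gives ψ = 0.247, H_out = 9.274 kJ/mol
  T = 335.4 K: K = (2.362, 0.194), RR gives ψ = 0.226, H_out = 8.082 kJ/mol
  T = 336.6 K: K = (2.389, 0.198), RR gives ψ = 0.236, H_out = 8.659 kJ/mol
Linear interpolation between T = 335.4 (H_out = 8.082) and T = 336.6 (H_out = 8.659) on hF = 8.607 gives T ≈ 336.5 K, at which ψ = 0.24.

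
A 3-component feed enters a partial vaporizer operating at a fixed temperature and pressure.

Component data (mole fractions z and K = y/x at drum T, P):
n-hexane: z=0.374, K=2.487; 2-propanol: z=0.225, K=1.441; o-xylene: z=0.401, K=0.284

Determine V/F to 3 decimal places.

V/F = 0.440

Material balance + equilibrium reduce to Σ zᵢ(Kᵢ−1)/(1+V/F(Kᵢ−1)) = 0.
Check two-phase: ΣzᵢKᵢ = 1.368 > 1 and Σzᵢ/Kᵢ = 1.718 > 1, so g(0) = 0.368 > 0 and g(1) = -0.718 < 0.
Iterate (Newton) starting at V/F = 0.5:
  V/F = 0.500: g = -0.0469, g' = -0.800 → V/F = 0.441
  V/F = 0.441: g = -0.0009, g' = -0.772 → V/F = 0.440
Converged at V/F = 0.440.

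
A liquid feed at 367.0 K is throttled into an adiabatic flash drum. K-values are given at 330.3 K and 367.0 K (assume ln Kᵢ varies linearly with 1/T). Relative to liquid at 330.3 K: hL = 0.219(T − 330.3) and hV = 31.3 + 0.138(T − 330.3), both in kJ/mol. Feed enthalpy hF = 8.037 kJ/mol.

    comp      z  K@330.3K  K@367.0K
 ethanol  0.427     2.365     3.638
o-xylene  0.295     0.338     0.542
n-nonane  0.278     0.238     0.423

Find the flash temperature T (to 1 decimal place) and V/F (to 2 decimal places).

T = 334.3 K, V/F = 0.23

Adiabatic flash: solve Rachford–Rice at each trial T, then check hF = ψ·hV(T) + (1−ψ)·hL(T).
  T = 330.3 K: K = (2.365, 0.338, 0.238), RR gives ψ = 0.181, H_out = 5.658 kJ/mol
  T = 367.0 K: K = (3.638, 0.542, 0.423), RR gives ψ = 0.606, H_out = 25.196 kJ/mol
  T = 348.6 K: K = (2.965, 0.433, 0.322), RR gives ψ = 0.394, H_out = 15.766 kJ/mol
  T = 339.5 K: K = (2.658, 0.384, 0.278), RR gives ψ = 0.293, H_out = 10.976 kJ/mol
  T = 334.9 K: K = (2.509, 0.361, 0.258), RR gives ψ = 0.239, H_out = 8.400 kJ/mol
  T = 332.6 K: K = (2.436, 0.349, 0.248), RR gives ψ = 0.211, H_out = 7.053 kJ/mol
Linear interpolation between T = 332.6 (H_out = 7.053) and T = 334.9 (H_out = 8.400) on hF = 8.037 gives T ≈ 334.3 K, at which ψ = 0.23.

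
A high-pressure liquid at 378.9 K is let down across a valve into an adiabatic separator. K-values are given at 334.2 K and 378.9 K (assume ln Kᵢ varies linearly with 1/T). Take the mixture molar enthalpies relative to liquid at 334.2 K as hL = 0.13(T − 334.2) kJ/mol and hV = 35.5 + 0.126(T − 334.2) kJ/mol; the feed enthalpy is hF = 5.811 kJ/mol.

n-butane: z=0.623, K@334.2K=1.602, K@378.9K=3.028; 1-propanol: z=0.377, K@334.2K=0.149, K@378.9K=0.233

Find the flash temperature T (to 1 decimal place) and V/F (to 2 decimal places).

Adiabatic flash: solve Rachford–Rice at each trial T, then check hF = ψ·hV(T) + (1−ψ)·hL(T).
  T = 334.2 K: K = (1.602, 0.149), RR gives ψ = 0.106, H_out = 3.757 kJ/mol
  T = 378.9 K: K = (3.028, 0.233), RR gives ψ = 0.626, H_out = 27.935 kJ/mol
  T = 356.5 K: K = (2.245, 0.189), RR gives ψ = 0.465, H_out = 19.376 kJ/mol
  T = 345.4 K: K = (1.908, 0.168), RR gives ψ = 0.334, H_out = 13.305 kJ/mol
  T = 339.8 K: K = (1.751, 0.159), RR gives ψ = 0.238, H_out = 9.187 kJ/mol
  T = 337.0 K: K = (1.675, 0.154), RR gives ψ = 0.178, H_out = 6.683 kJ/mol
  T = 335.6 K: K = (1.638, 0.151), RR gives ψ = 0.144, H_out = 5.281 kJ/mol
Linear interpolation between T = 335.6 (H_out = 5.281) and T = 337.0 (H_out = 6.683) on hF = 5.811 gives T ≈ 336.1 K, at which ψ = 0.16.

T = 336.1 K, V/F = 0.16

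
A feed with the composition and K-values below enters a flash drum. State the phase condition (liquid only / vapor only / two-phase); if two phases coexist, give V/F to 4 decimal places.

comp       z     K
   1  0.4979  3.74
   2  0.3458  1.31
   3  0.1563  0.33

ΣzᵢKᵢ = 2.3667; Σzᵢ/Kᵢ = 0.8707.
Since Σzᵢ/Kᵢ < 1 the mixture is above its dew point — single vapor phase.

vapor only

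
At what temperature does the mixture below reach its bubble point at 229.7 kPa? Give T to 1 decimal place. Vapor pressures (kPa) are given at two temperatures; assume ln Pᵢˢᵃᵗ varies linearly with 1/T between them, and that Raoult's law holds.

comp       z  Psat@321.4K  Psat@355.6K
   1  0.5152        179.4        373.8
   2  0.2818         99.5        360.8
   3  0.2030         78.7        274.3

T = 339.8 K

Bubble-point temperature: ΣzᵢPᵢˢᵃᵗ(T) = P. Interpolate ln Pᵢˢᵃᵗ = aᵢ + bᵢ/T.
  T = 321.4 K: ΣzᵢPᵢˢᵃᵗ = 136.44 kPa
  T = 355.6 K: ΣzᵢPᵢˢᵃᵗ = 349.94 kPa
  T = 338.5 K: ΣzᵢPᵢˢᵃᵗ = 221.85 kPa
  T = 347.1 K: ΣzᵢPᵢˢᵃᵗ = 280.01 kPa
  T = 342.8 K: ΣzᵢPᵢˢᵃᵗ = 249.47 kPa
  T = 340.6 K: ΣzᵢPᵢˢᵃᵗ = 234.99 kPa
Interpolating between 338.5 K and 340.6 K gives T ≈ 339.8 K.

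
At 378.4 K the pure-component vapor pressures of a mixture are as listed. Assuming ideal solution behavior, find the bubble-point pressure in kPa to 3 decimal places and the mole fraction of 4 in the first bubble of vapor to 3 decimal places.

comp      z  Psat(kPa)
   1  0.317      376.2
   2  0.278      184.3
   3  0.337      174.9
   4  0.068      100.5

Pbub = 236.266 kPa, y_4 = 0.029

At the bubble point ψ → 0, so ΣzᵢKᵢ = 1 with Kᵢ = Pᵢˢᵃᵗ/P ⇒ P = ΣzᵢPᵢˢᵃᵗ.
P = 0.317·376.2 + 0.278·184.3 + 0.337·174.9 + 0.068·100.5 = 236.266 kPa
yᵢ = zᵢPᵢˢᵃᵗ/P ⇒ y_4 = 0.068·100.5/236.266 = 0.029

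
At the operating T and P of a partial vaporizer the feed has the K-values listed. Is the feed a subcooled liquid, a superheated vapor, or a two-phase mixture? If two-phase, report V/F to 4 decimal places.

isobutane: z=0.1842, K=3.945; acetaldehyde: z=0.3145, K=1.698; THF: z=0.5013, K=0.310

ΣzᵢKᵢ = 1.4161; Σzᵢ/Kᵢ = 1.8490.
Both exceed 1, so a two-phase solution exists.
Iterate (Newton) starting at ψ = 0.5:
  ψ = 0.5000: g = -0.14596, g' = -0.9018 → ψ = 0.3382
  ψ = 0.3382: g = -0.00177, g' = -0.9074 → ψ = 0.3362
Converged at ψ = 0.3362.

two-phase, V/F = 0.3362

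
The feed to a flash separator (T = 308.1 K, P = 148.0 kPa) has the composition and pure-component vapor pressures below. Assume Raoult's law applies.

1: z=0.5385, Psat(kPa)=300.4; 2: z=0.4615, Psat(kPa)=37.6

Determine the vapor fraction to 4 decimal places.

Raoult's law: Kᵢ = Pᵢˢᵃᵗ/P = Pᵢˢᵃᵗ/148.0.
  K_1 = 300.4/148.0 = 2.029730, K_2 = 37.6/148.0 = 0.254054
Material balance + equilibrium reduce to Σ zᵢ(Kᵢ−1)/(1+ψ(Kᵢ−1)) = 0.
g(0) = ΣzᵢKᵢ − 1 = 0.2103 and g(1) = 1 − Σzᵢ/Kᵢ = -1.0818, so a root lies in (0, 1).
Binary case is linear: z₁(K₁−1)(1+ψ(K₂−1)) + z₂(K₂−1)(1+ψ(K₁−1)) = 0
⇒ ψ = [z₁(K₁−1)+z₂(K₂−1)] / [−(K₁−1)(K₂−1)] = 0.21026/0.76812 = 0.2737

ψ = 0.2737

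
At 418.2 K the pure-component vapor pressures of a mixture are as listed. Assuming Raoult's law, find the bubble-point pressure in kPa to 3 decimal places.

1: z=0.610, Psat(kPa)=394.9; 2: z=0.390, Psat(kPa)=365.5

At the bubble point ψ → 0, so ΣzᵢKᵢ = 1 with Kᵢ = Pᵢˢᵃᵗ/P ⇒ P = ΣzᵢPᵢˢᵃᵗ.
P = 0.610·394.9 + 0.390·365.5 = 383.434 kPa

Pbub = 383.434 kPa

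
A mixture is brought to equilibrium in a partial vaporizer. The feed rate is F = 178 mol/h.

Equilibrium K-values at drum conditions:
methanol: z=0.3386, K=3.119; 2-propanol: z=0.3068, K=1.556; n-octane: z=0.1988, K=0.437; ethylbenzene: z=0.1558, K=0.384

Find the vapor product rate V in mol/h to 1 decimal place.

V = 140.2 mol/h

Rachford–Rice: g(β) = Σ zᵢ(Kᵢ−1)/(1+β(Kᵢ−1)) = 0.
Check two-phase: ΣzᵢKᵢ = 1.6802 > 1 and Σzᵢ/Kᵢ = 1.1664 > 1, so g(0) = 0.6802 > 0 and g(1) = -0.1664 < 0.
Newton iteration, β⁰ = 0.51:
  β = 0.5100: g = 0.18079, g' = -0.6584 → β = 0.7846
  β = 0.7846: g = 0.00203, g' = -0.6841 → β = 0.7875
Converged at β = 0.7875.
Then V = β·F = 0.7875·178 = 140.2 mol/h and L = F − V = 37.8 mol/h.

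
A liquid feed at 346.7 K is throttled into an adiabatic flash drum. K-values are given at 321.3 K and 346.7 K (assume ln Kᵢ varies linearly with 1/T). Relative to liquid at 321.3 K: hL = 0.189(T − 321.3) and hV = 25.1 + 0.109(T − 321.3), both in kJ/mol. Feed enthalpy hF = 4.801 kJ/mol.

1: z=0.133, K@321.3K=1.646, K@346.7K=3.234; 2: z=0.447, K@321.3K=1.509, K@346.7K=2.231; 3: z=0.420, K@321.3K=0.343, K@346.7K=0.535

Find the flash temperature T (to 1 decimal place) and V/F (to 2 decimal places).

Adiabatic flash: solve Rachford–Rice at each trial T, then check hF = ψ·hV(T) + (1−ψ)·hL(T).
  T = 321.3 K: K = (1.646, 1.509, 0.343), RR gives ψ = 0.105, H_out = 2.639 kJ/mol
  T = 346.7 K: K = (3.234, 2.231, 0.535), RR gives ψ = 0.948, H_out = 26.667 kJ/mol
  T = 334.0 K: K = (2.337, 1.849, 0.432), RR gives ψ = 0.577, H_out = 16.304 kJ/mol
  T = 327.6 K: K = (1.965, 1.672, 0.385), RR gives ψ = 0.372, H_out = 10.351 kJ/mol
  T = 324.5 K: K = (1.803, 1.591, 0.364), RR gives ψ = 0.253, H_out = 6.899 kJ/mol
  T = 322.9 K: K = (1.723, 1.549, 0.353), RR gives ψ = 0.183, H_out = 4.878 kJ/mol
Linear interpolation between T = 321.3 (H_out = 2.639) and T = 322.9 (H_out = 4.878) on hF = 4.801 gives T ≈ 322.8 K, at which ψ = 0.18.

T = 322.8 K, V/F = 0.18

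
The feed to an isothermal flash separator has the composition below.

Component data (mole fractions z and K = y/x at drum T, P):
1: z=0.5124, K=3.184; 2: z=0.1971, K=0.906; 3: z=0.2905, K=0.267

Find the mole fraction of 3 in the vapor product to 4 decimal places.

y_3 = 0.1560

Rachford–Rice: g(ψ) = Σ zᵢ(Kᵢ−1)/(1+ψ(Kᵢ−1)) = 0.
g(0) = ΣzᵢKᵢ − 1 = 0.8876 and g(1) = 1 − Σzᵢ/Kᵢ = -0.4665, so a root lies in (0, 1).
Newton–Raphson from ψ = 0.43:
  ψ = 0.4300: g = 0.24686, g' = -0.9847 → ψ = 0.6807
  ψ = 0.6807: g = 0.00527, g' = -1.0190 → ψ = 0.6859
  ψ = 0.6859: g = -0.00002, g' = -1.0249 → ψ = 0.6858
Converged at ψ = 0.6858.
Compositions from xᵢ = zᵢ/(1+ψ(Kᵢ−1)), yᵢ = Kᵢxᵢ:
  1: x = 0.2051, y = 0.6531
  2: x = 0.2107, y = 0.1909
  3: x = 0.5842, y = 0.1560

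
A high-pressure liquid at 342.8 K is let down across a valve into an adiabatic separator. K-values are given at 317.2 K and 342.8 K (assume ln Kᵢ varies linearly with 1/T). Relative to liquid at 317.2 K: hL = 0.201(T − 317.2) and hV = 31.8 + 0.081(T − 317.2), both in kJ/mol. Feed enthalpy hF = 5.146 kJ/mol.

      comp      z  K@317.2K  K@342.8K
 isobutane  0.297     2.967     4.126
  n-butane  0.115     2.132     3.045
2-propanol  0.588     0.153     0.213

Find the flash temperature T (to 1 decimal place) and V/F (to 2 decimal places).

T = 318.4 K, V/F = 0.15

Adiabatic flash: solve Rachford–Rice at each trial T, then check hF = ψ·hV(T) + (1−ψ)·hL(T).
  T = 317.2 K: K = (2.967, 2.132, 0.153), RR gives ψ = 0.144, H_out = 4.578 kJ/mol
  T = 342.8 K: K = (4.126, 3.045, 0.213), RR gives ψ = 0.312, H_out = 14.113 kJ/mol
  T = 330.0 K: K = (3.521, 2.566, 0.182), RR gives ψ = 0.239, H_out = 9.808 kJ/mol
  T = 323.6 K: K = (3.238, 2.343, 0.167), RR gives ψ = 0.195, H_out = 7.345 kJ/mol
  T = 320.4 K: K = (3.101, 2.236, 0.160), RR gives ψ = 0.171, H_out = 6.005 kJ/mol
  T = 318.8 K: K = (3.033, 2.184, 0.156), RR gives ψ = 0.158, H_out = 5.304 kJ/mol
  T = 318.0 K: K = (3.000, 2.158, 0.155), RR gives ψ = 0.151, H_out = 4.944 kJ/mol
Linear interpolation between T = 318.0 (H_out = 4.944) and T = 318.8 (H_out = 5.304) on hF = 5.146 gives T ≈ 318.4 K, at which ψ = 0.15.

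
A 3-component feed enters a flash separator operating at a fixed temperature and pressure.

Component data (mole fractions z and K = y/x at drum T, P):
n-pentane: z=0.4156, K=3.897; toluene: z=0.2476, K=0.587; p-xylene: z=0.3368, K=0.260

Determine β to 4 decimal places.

Let β = V/F and solve Σ zᵢ(Kᵢ−1)/(1+β(Kᵢ−1)) = 0.
Check two-phase: ΣzᵢKᵢ = 1.8525 > 1 and Σzᵢ/Kᵢ = 1.8238 > 1, so g(0) = 0.8525 > 0 and g(1) = -0.8238 < 0.
Iterate (Newton) starting at β = 0.5:
  β = 0.5000: g = -0.03275, g' = -1.1136 → β = 0.4706
  β = 0.4706: g = 0.00013, g' = -1.1237 → β = 0.4707
Converged at β = 0.4707.

β = 0.4707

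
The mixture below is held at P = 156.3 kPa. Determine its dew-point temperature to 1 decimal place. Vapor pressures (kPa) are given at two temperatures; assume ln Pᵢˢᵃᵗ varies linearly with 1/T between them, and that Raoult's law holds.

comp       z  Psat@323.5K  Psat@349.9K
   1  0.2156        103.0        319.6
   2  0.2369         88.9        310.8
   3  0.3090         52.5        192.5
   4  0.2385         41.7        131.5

Dew-point temperature: Σzᵢ·P/Pᵢˢᵃᵗ(T) = 1. Interpolate ln Pᵢˢᵃᵗ = aᵢ + bᵢ/T.
  T = 323.5 K: ΣzᵢP/Pᵢˢᵃᵗ = 2.5576
  T = 349.9 K: ΣzᵢP/Pᵢˢᵃᵗ = 0.7589
  T = 336.7 K: ΣzᵢP/Pᵢˢᵃᵗ = 1.3596
  T = 343.3 K: ΣzᵢP/Pᵢˢᵃᵗ = 1.0100
  T = 346.6 K: ΣzᵢP/Pᵢˢᵃᵗ = 0.8743
  T = 345.0 K: ΣzᵢP/Pᵢˢᵃᵗ = 0.9373
Interpolating between 343.3 K and 345.0 K gives T ≈ 343.5 K.

T = 343.5 K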